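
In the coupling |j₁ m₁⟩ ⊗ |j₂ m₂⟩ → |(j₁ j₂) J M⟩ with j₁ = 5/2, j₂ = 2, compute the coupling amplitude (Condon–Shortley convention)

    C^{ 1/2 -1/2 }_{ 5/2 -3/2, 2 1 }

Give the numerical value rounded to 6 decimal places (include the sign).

−√(4/15) ≈ -0.516398

triangle: 4!*1!*0!/6! = 24/720
(j±m)!: 1!*4!*3!*1!*0!*1! = 144
prefactor² = (2J+1)*Δ*N² = 48/5
  k=3: −1/(3!*1!*1!*0!*0!*0!) = -1/6
Σ = -1/6  ⇒  CG² = 48/5*(-1/6)² = 4/15
CG = −√(4/15) = -0.516398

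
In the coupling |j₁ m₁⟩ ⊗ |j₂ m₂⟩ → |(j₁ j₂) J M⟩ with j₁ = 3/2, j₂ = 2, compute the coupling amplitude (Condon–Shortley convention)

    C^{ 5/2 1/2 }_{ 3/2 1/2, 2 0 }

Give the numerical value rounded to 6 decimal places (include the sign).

triangle: 1!·2!·3!/7! = 12/5040
(j±m)!: 2!·1!·2!·2!·3!·2! = 96
prefactor² = (2J+1)·Δ·N² = 48/35
  k=0: +1/(0!·1!·1!·2!·1!·1!) = 1/2
  k=1: −1/(1!·0!·0!·1!·2!·2!) = -1/4
Σ = 1/4  ⇒  CG² = 48/35·1/4² = 3/35
CG = +√(3/35) = +0.292770

+√(3/35) ≈ +0.292770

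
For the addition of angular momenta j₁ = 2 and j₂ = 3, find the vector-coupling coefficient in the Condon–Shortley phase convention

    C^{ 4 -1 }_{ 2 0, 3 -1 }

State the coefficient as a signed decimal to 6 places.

√[9·1!3!5!/10! · 2!2!2!4!3!5!] = √(1728/7)
  +(−1)^0/∏(0,1,2,2,1,3)! = 1/24  (running 1/24)
  +(−1)^1/∏(1,0,1,1,2,4)! = -1/48  (running 1/48)
⟨..|..⟩ = √(1728/7)·(1/48) = +0.327327

+0.327327  (= +√(3/28))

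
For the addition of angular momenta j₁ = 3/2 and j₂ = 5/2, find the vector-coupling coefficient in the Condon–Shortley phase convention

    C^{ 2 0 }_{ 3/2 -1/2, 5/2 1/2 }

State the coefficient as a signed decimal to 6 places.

-0.267261  (= −√(1/14))

triangle: 2!·1!·3!/7! = 12/5040
(j±m)!: 1!·2!·3!·2!·2!·2! = 96
prefactor² = (2J+1)·Δ·N² = 8/7
  k=1: −1/(1!·1!·1!·2!·0!·1!) = -1/2
  k=2: +1/(2!·0!·0!·1!·1!·2!) = 1/4
Σ = -1/4  ⇒  CG² = 8/7·(-1/4)² = 1/14
CG = −√(1/14) = -0.267261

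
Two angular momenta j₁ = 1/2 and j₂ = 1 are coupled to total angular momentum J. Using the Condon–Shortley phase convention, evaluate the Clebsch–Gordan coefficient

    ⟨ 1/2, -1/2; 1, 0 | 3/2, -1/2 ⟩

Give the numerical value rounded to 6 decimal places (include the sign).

j₁+j₂−J=0  J+j₁−j₂=1  J−j₁+j₂=2  j₁+j₂+J+1=4
(j₁±m₁, j₂±m₂, J±M) = (0,1,1,1,1,2)
P² = 2/3
sum k=0..0:
  [0] +1/1 = 1
S = 1
C² = P²·S² = 2/3 ; C = +0.816497

+0.816497  (= +√(2/3))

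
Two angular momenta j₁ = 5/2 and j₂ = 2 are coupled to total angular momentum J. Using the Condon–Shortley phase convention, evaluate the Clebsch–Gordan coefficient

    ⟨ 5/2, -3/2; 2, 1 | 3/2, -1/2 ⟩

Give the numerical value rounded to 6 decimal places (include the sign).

j₁+j₂−J=3  J+j₁−j₂=2  J−j₁+j₂=1  j₁+j₂+J+1=7
(j₁±m₁, j₂±m₂, J±M) = (1,4,3,1,1,2)
P² = 96/35
sum k=2..3:
  [2] +1/4 = 1/4
  [3] −1/6 = -1/6
S = 1/12
C² = P²·S² = 2/105 ; C = +0.138013

+0.138013  (= +√(2/105))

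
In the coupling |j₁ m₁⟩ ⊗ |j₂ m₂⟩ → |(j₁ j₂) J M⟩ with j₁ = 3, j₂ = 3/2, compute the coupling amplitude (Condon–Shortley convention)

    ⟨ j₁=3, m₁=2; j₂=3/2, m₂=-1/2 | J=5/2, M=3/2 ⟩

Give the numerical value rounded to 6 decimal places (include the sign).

√[6·2!4!1!/8! · 5!1!1!2!4!1!] = √(288/7)
  +(−1)^0/∏(0,2,1,1,3,0)! = 1/12  (running 1/12)
  +(−1)^1/∏(1,1,0,0,4,1)! = -1/24  (running 1/24)
⟨..|..⟩ = √(288/7)·(1/24) = +0.267261

+√(1/14) ≈ +0.267261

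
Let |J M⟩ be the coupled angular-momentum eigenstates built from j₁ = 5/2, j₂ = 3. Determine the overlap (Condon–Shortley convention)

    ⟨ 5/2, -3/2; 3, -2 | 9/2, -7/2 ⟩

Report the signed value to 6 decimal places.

j₁+j₂−J=1  J+j₁−j₂=4  J−j₁+j₂=5  j₁+j₂+J+1=11
(j₁±m₁, j₂±m₂, J±M) = (1,4,1,5,1,8)
P² = 921600/11
sum k=0..1:
  [0] +1/576 = 1/576
  [1] −1/720 = -1/720
S = 1/2880
C² = P²·S² = 1/99 ; C = +0.100504

+0.100504  (= +√(1/99))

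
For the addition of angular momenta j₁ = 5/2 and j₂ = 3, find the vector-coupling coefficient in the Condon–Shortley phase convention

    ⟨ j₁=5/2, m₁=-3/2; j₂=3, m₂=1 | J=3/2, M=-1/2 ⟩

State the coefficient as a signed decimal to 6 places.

-0.483046

√[4·4!1!2!/8! · 1!4!4!2!1!2!] = √(384/35)
  +(−1)^3/∏(3,1,1,1,0,1)! = -1/6  (running -1/6)
  +(−1)^4/∏(4,0,0,0,1,2)! = 1/48  (running -7/48)
⟨..|..⟩ = √(384/35)·(-7/48) = -0.483046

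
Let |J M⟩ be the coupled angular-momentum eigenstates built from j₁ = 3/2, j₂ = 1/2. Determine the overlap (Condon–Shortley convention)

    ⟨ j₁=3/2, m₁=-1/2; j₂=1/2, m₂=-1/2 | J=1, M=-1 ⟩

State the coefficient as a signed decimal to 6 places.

√[3·1!2!0!/4! · 1!2!0!1!0!2!] = √(1)
  +(−1)^0/∏(0,1,2,0,0,0)! = 1/2  (running 1/2)
⟨..|..⟩ = √(1)·(1/2) = +0.500000

+√(1/4) = +0.500000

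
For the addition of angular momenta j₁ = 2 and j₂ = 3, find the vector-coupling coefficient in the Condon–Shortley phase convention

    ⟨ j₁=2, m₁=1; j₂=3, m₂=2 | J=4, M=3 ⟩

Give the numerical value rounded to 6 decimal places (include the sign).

triangle: 1!*3!*5!/10! = 720/3628800
(j±m)!: 3!*1!*5!*1!*7!*1! = 3628800
prefactor² = (2J+1)*Δ*N² = 6480
  k=0: +1/(0!*1!*1!*5!*2!*0!) = 1/240
  k=1: −1/(1!*0!*0!*4!*3!*1!) = -1/144
Σ = -1/360  ⇒  CG² = 6480*(-1/360)² = 1/20
CG = −√(1/20) = -0.223607

-0.223607  (= −√(1/20))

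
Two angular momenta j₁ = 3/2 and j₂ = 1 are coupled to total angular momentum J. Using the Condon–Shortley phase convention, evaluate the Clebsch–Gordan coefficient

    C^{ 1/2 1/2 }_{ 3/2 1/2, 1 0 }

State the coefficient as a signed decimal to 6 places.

triangle: 2!×1!×0!/4! = 2/24
(j±m)!: 2!×1!×1!×1!×1!×0! = 2
prefactor² = (2J+1)×Δ×N² = 1/3
  k=1: −1/(1!×1!×0!×0!×1!×0!) = -1
Σ = -1  ⇒  CG² = 1/3×(-1)² = 1/3
CG = −√(1/3) = -0.577350

-0.577350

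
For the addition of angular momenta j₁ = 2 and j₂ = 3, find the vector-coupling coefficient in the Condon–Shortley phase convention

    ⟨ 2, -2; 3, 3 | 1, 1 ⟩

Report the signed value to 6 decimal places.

triangle: 4!×0!×2!/7! = 48/5040
(j±m)!: 0!×4!×6!×0!×2!×0! = 34560
prefactor² = (2J+1)×Δ×N² = 6912/7
  k=4: +1/(4!×0!×0!×2!×0!×0!) = 1/48
Σ = 1/48  ⇒  CG² = 6912/7×1/48² = 3/7
CG = +√(3/7) = +0.654654

+√(3/7) ≈ +0.654654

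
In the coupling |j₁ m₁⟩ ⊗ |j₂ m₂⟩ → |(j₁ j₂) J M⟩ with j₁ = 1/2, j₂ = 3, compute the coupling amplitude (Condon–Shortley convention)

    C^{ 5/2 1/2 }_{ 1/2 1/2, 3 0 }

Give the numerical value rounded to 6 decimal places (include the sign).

triangle: 1!*0!*5!/7! = 120/5040
(j±m)!: 1!*0!*3!*3!*3!*2! = 432
prefactor² = (2J+1)*Δ*N² = 432/7
  k=0: +1/(0!*1!*0!*3!*0!*2!) = 1/12
Σ = 1/12  ⇒  CG² = 432/7*1/12² = 3/7
CG = +√(3/7) = +0.654654

+√(3/7) = +0.654654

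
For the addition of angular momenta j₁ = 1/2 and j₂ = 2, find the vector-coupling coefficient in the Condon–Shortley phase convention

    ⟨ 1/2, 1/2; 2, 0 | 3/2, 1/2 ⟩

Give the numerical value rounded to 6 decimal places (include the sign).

√[4·1!0!3!/5! · 1!0!2!2!2!1!] = √(8/5)
  +(−1)^0/∏(0,1,0,2,0,1)! = 1/2  (running 1/2)
⟨..|..⟩ = √(8/5)·(1/2) = +0.632456

+0.632456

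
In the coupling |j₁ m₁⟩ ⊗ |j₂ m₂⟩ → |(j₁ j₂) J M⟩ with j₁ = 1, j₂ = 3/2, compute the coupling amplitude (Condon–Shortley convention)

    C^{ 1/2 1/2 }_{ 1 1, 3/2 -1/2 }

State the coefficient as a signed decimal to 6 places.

+√(1/6) ≈ +0.408248

triangle: 2!*0!*1!/4! = 2/24
(j±m)!: 2!*0!*1!*2!*1!*0! = 4
prefactor² = (2J+1)*Δ*N² = 2/3
  k=0: +1/(0!*2!*0!*1!*0!*0!) = 1/2
Σ = 1/2  ⇒  CG² = 2/3*1/2² = 1/6
CG = +√(1/6) = +0.408248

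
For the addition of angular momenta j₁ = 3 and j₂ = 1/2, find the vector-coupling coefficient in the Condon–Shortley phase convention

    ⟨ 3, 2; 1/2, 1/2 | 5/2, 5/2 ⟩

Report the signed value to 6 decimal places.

√[6·1!5!0!/7! · 5!1!1!0!5!0!] = √(14400/7)
  +(−1)^1/∏(1,0,0,0,5,0)! = -1/120  (running -1/120)
⟨..|..⟩ = √(14400/7)·(-1/120) = -0.377964

-0.377964  (= −√(1/7))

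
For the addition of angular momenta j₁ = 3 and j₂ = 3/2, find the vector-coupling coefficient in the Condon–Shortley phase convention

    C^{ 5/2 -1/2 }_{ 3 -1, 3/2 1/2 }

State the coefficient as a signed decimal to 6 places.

j₁+j₂−J=2  J+j₁−j₂=4  J−j₁+j₂=1  j₁+j₂+J+1=8
(j₁±m₁, j₂±m₂, J±M) = (2,4,2,1,2,3)
P² = 288/35
sum k=1..2:
  [1] −1/6 = -1/6
  [2] +1/8 = 1/8
S = -1/24
C² = P²·S² = 1/70 ; C = -0.119523

-0.119523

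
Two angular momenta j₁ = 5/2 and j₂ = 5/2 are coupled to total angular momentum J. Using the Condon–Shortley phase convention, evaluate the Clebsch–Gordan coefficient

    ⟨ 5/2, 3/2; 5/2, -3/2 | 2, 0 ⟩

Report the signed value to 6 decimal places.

triangle: 3!×2!×2!/8! = 24/40320
(j±m)!: 4!×1!×1!×4!×2!×2! = 2304
prefactor² = (2J+1)×Δ×N² = 48/7
  k=0: +1/(0!×3!×1!×1!×1!×1!) = 1/6
  k=1: −1/(1!×2!×0!×0!×2!×2!) = -1/8
Σ = 1/24  ⇒  CG² = 48/7×1/24² = 1/84
CG = +√(1/84) = +0.109109

+0.109109  (= +√(1/84))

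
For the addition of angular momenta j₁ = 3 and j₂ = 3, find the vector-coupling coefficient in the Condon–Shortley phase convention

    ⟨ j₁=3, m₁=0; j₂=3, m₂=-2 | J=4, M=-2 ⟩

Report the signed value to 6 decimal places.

triangle: 2!·4!·4!/11! = 1152/39916800
(j±m)!: 3!·3!·1!·5!·2!·6! = 6220800
prefactor² = (2J+1)·Δ·N² = 124416/77
  k=0: +1/(0!·2!·3!·1!·1!·3!) = 1/72
  k=1: −1/(1!·1!·2!·0!·2!·4!) = -1/96
Σ = 1/288  ⇒  CG² = 124416/77·1/288² = 3/154
CG = +√(3/154) = +0.139573

+√(3/154) = +0.139573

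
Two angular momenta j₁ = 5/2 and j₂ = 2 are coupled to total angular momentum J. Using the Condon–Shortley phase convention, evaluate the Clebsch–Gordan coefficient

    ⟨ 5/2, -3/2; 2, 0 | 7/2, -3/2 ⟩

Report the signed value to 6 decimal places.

j₁+j₂−J=1  J+j₁−j₂=4  J−j₁+j₂=3  j₁+j₂+J+1=9
(j₁±m₁, j₂±m₂, J±M) = (1,4,2,2,2,5)
P² = 512/7
sum k=0..1:
  [0] +1/48 = 1/48
  [1] −1/12 = -1/12
S = -1/16
C² = P²·S² = 2/7 ; C = -0.534522

-0.534522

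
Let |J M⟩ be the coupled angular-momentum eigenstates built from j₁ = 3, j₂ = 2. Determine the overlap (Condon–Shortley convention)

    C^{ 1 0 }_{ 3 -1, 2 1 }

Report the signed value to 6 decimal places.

-0.478091  (= −√(8/35))

√[3·4!2!0!/7! · 2!4!3!1!1!1!] = √(288/35)
  +(−1)^3/∏(3,1,1,0,1,0)! = -1/6  (running -1/6)
⟨..|..⟩ = √(288/35)·(-1/6) = -0.478091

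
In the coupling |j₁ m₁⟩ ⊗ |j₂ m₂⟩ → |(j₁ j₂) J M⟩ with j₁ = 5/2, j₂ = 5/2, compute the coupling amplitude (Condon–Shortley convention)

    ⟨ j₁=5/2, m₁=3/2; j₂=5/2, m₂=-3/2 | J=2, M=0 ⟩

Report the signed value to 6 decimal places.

+0.109109

j₁+j₂−J=3  J+j₁−j₂=2  J−j₁+j₂=2  j₁+j₂+J+1=8
(j₁±m₁, j₂±m₂, J±M) = (4,1,1,4,2,2)
P² = 48/7
sum k=0..1:
  [0] +1/6 = 1/6
  [1] −1/8 = -1/8
S = 1/24
C² = P²·S² = 1/84 ; C = +0.109109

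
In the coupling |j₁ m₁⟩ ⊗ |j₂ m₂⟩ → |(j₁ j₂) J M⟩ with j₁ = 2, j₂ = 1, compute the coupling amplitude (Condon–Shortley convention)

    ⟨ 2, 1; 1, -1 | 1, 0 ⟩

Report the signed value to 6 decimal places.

√[3·2!2!0!/5! · 3!1!0!2!1!1!] = √(6/5)
  +(−1)^0/∏(0,2,1,0,1,0)! = 1/2  (running 1/2)
⟨..|..⟩ = √(6/5)·(1/2) = +0.547723

+√(3/10) ≈ +0.547723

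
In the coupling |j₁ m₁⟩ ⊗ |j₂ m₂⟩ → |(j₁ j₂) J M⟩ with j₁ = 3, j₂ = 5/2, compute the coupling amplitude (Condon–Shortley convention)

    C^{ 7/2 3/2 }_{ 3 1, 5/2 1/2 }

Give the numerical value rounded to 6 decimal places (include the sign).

j₁+j₂−J=2  J+j₁−j₂=4  J−j₁+j₂=3  j₁+j₂+J+1=10
(j₁±m₁, j₂±m₂, J±M) = (4,2,3,2,5,2)
P² = 3072/35
sum k=0..2:
  [0] +1/48 = 1/48
  [1] −1/12 = -1/12
  [2] +1/96 = 1/96
S = -5/96
C² = P²·S² = 5/21 ; C = -0.487950

−√(5/21) = -0.487950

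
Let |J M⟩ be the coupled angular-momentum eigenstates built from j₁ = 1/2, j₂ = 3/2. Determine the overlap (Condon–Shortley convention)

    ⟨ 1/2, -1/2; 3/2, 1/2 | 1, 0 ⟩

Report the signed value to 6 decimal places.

-0.707107

j₁+j₂−J=1  J+j₁−j₂=0  J−j₁+j₂=2  j₁+j₂+J+1=4
(j₁±m₁, j₂±m₂, J±M) = (0,1,2,1,1,1)
P² = 1/2
sum k=1..1:
  [1] −1/1 = -1
S = -1
C² = P²·S² = 1/2 ; C = -0.707107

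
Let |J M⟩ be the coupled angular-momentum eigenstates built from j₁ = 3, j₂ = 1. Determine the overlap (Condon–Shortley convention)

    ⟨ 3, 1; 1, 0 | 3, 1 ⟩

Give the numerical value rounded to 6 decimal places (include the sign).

triangle: 1!*5!*1!/8! = 120/40320
(j±m)!: 4!*2!*1!*1!*4!*2! = 2304
prefactor² = (2J+1)*Δ*N² = 48
  k=0: +1/(0!*1!*2!*1!*3!*0!) = 1/12
  k=1: −1/(1!*0!*1!*0!*4!*1!) = -1/24
Σ = 1/24  ⇒  CG² = 48*1/24² = 1/12
CG = +√(1/12) = +0.288675

+0.288675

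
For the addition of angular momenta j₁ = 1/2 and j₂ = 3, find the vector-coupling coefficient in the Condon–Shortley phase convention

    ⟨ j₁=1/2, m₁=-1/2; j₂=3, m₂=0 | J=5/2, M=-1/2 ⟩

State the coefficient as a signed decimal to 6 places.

triangle: 1!*0!*5!/7! = 120/5040
(j±m)!: 0!*1!*3!*3!*2!*3! = 432
prefactor² = (2J+1)*Δ*N² = 432/7
  k=1: −1/(1!*0!*0!*2!*0!*3!) = -1/12
Σ = -1/12  ⇒  CG² = 432/7*(-1/12)² = 3/7
CG = −√(3/7) = -0.654654

-0.654654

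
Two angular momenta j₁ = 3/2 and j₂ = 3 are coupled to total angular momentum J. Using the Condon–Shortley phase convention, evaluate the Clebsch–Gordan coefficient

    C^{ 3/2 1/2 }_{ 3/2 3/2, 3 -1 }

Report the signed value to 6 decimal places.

√[4·3!0!3!/7! · 3!0!2!4!2!1!] = √(576/35)
  +(−1)^0/∏(0,3,0,2,0,1)! = 1/12  (running 1/12)
⟨..|..⟩ = √(576/35)·(1/12) = +0.338062

+√(4/35) = +0.338062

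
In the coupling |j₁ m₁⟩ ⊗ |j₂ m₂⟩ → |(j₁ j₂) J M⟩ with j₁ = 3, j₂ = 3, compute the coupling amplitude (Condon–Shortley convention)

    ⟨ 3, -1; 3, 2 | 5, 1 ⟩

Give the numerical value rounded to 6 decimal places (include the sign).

j₁+j₂−J=1  J+j₁−j₂=5  J−j₁+j₂=5  j₁+j₂+J+1=12
(j₁±m₁, j₂±m₂, J±M) = (2,4,5,1,6,4)
P² = 230400/7
sum k=0..1:
  [0] +1/2880 = 1/2880
  [1] −1/288 = -1/288
S = -1/320
C² = P²·S² = 9/28 ; C = -0.566947

−√(9/28) = -0.566947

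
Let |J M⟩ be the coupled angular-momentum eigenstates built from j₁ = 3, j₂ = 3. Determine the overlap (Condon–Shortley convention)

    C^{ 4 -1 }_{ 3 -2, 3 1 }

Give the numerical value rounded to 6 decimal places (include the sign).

triangle: 2!×4!×4!/11! = 1152/39916800
(j±m)!: 1!×5!×4!×2!×3!×5! = 4147200
prefactor² = (2J+1)×Δ×N² = 82944/77
  k=1: −1/(1!×1!×4!×3!×0!×1!) = -1/144
  k=2: +1/(2!×0!×3!×2!×1!×2!) = 1/48
Σ = 1/72  ⇒  CG² = 82944/77×1/72² = 16/77
CG = +√(16/77) = +0.455842

+√(16/77) ≈ +0.455842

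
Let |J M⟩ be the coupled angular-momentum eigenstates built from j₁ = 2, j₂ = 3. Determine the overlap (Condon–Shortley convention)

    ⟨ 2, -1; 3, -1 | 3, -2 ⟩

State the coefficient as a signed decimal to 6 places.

triangle: 2!*2!*4!/9! = 96/362880
(j±m)!: 1!*3!*2!*4!*1!*5! = 34560
prefactor² = (2J+1)*Δ*N² = 64
  k=1: −1/(1!*1!*2!*1!*0!*3!) = -1/12
  k=2: +1/(2!*0!*1!*0!*1!*4!) = 1/48
Σ = -1/16  ⇒  CG² = 64*(-1/16)² = 1/4
CG = −√(1/4) = -0.500000

-0.500000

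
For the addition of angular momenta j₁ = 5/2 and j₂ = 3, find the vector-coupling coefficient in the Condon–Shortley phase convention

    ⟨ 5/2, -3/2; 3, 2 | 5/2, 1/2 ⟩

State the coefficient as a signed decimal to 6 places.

√[6·3!2!3!/9! · 1!4!5!1!3!2!] = √(288/7)
  +(−1)^2/∏(2,1,2,3,0,0)! = 1/24  (running 1/24)
  +(−1)^3/∏(3,0,1,2,1,1)! = -1/12  (running -1/24)
⟨..|..⟩ = √(288/7)·(-1/24) = -0.267261

−√(1/14) ≈ -0.267261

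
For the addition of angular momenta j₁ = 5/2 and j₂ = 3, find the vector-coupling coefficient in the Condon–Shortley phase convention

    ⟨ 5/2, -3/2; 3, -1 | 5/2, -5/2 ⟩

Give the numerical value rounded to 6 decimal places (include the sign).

triangle: 3!×2!×3!/9! = 72/362880
(j±m)!: 1!×4!×2!×4!×0!×5! = 138240
prefactor² = (2J+1)×Δ×N² = 1152/7
  k=2: +1/(2!×1!×2!×0!×0!×3!) = 1/24
Σ = 1/24  ⇒  CG² = 1152/7×1/24² = 2/7
CG = +√(2/7) = +0.534522

+√(2/7) ≈ +0.534522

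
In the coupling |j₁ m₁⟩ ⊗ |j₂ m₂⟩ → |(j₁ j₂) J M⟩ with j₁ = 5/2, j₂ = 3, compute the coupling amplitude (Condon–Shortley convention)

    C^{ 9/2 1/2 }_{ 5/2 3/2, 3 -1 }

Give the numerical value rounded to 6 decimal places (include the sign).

√[10·1!4!5!/11! · 4!1!2!4!5!4!] = √(184320/77)
  +(−1)^0/∏(0,1,1,2,3,3)! = 1/72  (running 1/72)
  +(−1)^1/∏(1,0,0,1,4,4)! = -1/576  (running 7/576)
⟨..|..⟩ = √(184320/77)·(7/576) = +0.594588

+0.594588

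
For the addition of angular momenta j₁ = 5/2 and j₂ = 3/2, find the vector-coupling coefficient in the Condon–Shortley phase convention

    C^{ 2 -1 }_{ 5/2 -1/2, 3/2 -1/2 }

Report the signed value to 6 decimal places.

j₁+j₂−J=2  J+j₁−j₂=3  J−j₁+j₂=1  j₁+j₂+J+1=7
(j₁±m₁, j₂±m₂, J±M) = (2,3,1,2,1,3)
P² = 12/7
sum k=0..1:
  [0] +1/12 = 1/12
  [1] −1/2 = -1/2
S = -5/12
C² = P²·S² = 25/84 ; C = -0.545545

−√(25/84) = -0.545545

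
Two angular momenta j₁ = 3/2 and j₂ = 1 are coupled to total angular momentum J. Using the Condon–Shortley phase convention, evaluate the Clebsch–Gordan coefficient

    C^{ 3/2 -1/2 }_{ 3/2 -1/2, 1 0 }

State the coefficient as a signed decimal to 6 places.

−√(1/15) = -0.258199

√[4·1!2!1!/5! · 1!2!1!1!1!2!] = √(4/15)
  +(−1)^0/∏(0,1,2,1,0,0)! = 1/2  (running 1/2)
  +(−1)^1/∏(1,0,1,0,1,1)! = -1  (running -1/2)
⟨..|..⟩ = √(4/15)·(-1/2) = -0.258199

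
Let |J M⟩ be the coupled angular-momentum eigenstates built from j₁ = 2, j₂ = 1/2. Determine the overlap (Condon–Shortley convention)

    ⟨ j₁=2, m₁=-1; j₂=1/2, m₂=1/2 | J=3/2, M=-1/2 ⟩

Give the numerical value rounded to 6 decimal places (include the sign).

triangle: 1!×3!×0!/5! = 6/120
(j±m)!: 1!×3!×1!×0!×1!×2! = 12
prefactor² = (2J+1)×Δ×N² = 12/5
  k=1: −1/(1!×0!×2!×0!×1!×0!) = -1/2
Σ = -1/2  ⇒  CG² = 12/5×(-1/2)² = 3/5
CG = −√(3/5) = -0.774597

-0.774597  (= −√(3/5))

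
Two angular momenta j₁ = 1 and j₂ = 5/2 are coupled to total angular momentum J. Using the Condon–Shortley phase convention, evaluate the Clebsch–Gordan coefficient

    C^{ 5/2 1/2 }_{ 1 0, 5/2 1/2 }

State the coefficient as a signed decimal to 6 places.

-0.169031

√[6·1!1!4!/7! · 1!1!3!2!3!2!] = √(144/35)
  +(−1)^0/∏(0,1,1,3,0,1)! = 1/6  (running 1/6)
  +(−1)^1/∏(1,0,0,2,1,2)! = -1/4  (running -1/12)
⟨..|..⟩ = √(144/35)·(-1/12) = -0.169031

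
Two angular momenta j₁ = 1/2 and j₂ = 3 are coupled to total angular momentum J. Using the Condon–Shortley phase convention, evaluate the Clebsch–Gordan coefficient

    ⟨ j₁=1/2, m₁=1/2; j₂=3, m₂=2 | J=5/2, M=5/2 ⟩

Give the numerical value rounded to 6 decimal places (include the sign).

j₁+j₂−J=1  J+j₁−j₂=0  J−j₁+j₂=5  j₁+j₂+J+1=7
(j₁±m₁, j₂±m₂, J±M) = (1,0,5,1,5,0)
P² = 14400/7
sum k=0..0:
  [0] +1/120 = 1/120
S = 1/120
C² = P²·S² = 1/7 ; C = +0.377964

+0.377964  (= +√(1/7))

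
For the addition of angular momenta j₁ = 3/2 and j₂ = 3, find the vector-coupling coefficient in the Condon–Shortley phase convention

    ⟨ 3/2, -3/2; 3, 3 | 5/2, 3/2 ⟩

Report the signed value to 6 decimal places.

triangle: 2!×1!×4!/8! = 48/40320
(j±m)!: 0!×3!×6!×0!×4!×1! = 103680
prefactor² = (2J+1)×Δ×N² = 5184/7
  k=2: +1/(2!×0!×1!×4!×0!×0!) = 1/48
Σ = 1/48  ⇒  CG² = 5184/7×1/48² = 9/28
CG = +√(9/28) = +0.566947

+0.566947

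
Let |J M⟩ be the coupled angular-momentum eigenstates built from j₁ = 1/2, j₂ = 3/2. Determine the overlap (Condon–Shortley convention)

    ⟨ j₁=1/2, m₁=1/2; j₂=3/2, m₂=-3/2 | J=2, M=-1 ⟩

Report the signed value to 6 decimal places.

+√(1/4) = +0.500000

triangle: 0!·1!·3!/5! = 6/120
(j±m)!: 1!·0!·0!·3!·1!·3! = 36
prefactor² = (2J+1)·Δ·N² = 9
  k=0: +1/(0!·0!·0!·0!·1!·3!) = 1/6
Σ = 1/6  ⇒  CG² = 9·1/6² = 1/4
CG = +√(1/4) = +0.500000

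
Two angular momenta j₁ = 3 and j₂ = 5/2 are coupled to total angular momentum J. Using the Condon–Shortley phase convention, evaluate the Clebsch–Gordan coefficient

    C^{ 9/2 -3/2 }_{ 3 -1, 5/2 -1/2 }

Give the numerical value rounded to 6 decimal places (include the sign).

√[10·1!5!4!/11! · 2!4!2!3!3!6!] = √(138240/77)
  +(−1)^0/∏(0,1,4,2,1,2)! = 1/96  (running 1/96)
  +(−1)^1/∏(1,0,3,1,2,3)! = -1/72  (running -1/288)
⟨..|..⟩ = √(138240/77)·(-1/288) = -0.147122

-0.147122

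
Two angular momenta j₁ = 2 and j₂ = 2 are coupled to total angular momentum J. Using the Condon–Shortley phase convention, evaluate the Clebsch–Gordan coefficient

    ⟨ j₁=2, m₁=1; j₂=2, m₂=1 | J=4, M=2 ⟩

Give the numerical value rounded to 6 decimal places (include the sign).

+0.755929

triangle: 0!*4!*4!/9! = 576/362880
(j±m)!: 3!*1!*3!*1!*6!*2! = 51840
prefactor² = (2J+1)*Δ*N² = 5184/7
  k=0: +1/(0!*0!*1!*3!*3!*1!) = 1/36
Σ = 1/36  ⇒  CG² = 5184/7*1/36² = 4/7
CG = +√(4/7) = +0.755929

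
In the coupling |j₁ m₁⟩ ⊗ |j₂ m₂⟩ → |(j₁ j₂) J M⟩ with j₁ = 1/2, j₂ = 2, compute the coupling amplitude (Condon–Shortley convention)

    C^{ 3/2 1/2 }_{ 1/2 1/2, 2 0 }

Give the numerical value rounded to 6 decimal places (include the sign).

+0.632456  (= +√(2/5))

j₁+j₂−J=1  J+j₁−j₂=0  J−j₁+j₂=3  j₁+j₂+J+1=5
(j₁±m₁, j₂±m₂, J±M) = (1,0,2,2,2,1)
P² = 8/5
sum k=0..0:
  [0] +1/2 = 1/2
S = 1/2
C² = P²·S² = 2/5 ; C = +0.632456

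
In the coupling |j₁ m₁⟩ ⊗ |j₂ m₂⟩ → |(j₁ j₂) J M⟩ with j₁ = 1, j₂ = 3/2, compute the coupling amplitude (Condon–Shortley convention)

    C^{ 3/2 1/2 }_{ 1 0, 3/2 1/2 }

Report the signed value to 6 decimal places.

j₁+j₂−J=1  J+j₁−j₂=1  J−j₁+j₂=2  j₁+j₂+J+1=5
(j₁±m₁, j₂±m₂, J±M) = (1,1,2,1,2,1)
P² = 4/15
sum k=0..1:
  [0] +1/2 = 1/2
  [1] −1/1 = -1
S = -1/2
C² = P²·S² = 1/15 ; C = -0.258199

-0.258199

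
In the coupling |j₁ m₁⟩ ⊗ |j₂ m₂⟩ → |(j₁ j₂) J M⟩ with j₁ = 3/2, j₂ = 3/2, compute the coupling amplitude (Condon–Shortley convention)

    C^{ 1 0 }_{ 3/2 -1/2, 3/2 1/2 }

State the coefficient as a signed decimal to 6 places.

-0.223607

√[3·2!1!1!/5! · 1!2!2!1!1!1!] = √(1/5)
  +(−1)^1/∏(1,1,1,1,0,0)! = -1  (running -1)
  +(−1)^2/∏(2,0,0,0,1,1)! = 1/2  (running -1/2)
⟨..|..⟩ = √(1/5)·(-1/2) = -0.223607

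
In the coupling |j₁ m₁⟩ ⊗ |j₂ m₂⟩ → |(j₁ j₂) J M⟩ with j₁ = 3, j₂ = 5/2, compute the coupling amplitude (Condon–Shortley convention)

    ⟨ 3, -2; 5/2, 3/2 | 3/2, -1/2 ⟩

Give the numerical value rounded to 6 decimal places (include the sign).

triangle: 4!×2!×1!/8! = 48/40320
(j±m)!: 1!×5!×4!×1!×1!×2! = 5760
prefactor² = (2J+1)×Δ×N² = 192/7
  k=3: −1/(3!×1!×2!×1!×0!×0!) = -1/12
  k=4: +1/(4!×0!×1!×0!×1!×1!) = 1/24
Σ = -1/24  ⇒  CG² = 192/7×(-1/24)² = 1/21
CG = −√(1/21) = -0.218218

-0.218218  (= −√(1/21))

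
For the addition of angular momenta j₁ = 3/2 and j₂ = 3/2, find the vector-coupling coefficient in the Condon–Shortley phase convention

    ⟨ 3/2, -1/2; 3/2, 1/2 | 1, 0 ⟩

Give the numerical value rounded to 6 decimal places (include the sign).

triangle: 2!·1!·1!/5! = 2/120
(j±m)!: 1!·2!·2!·1!·1!·1! = 4
prefactor² = (2J+1)·Δ·N² = 1/5
  k=1: −1/(1!·1!·1!·1!·0!·0!) = -1
  k=2: +1/(2!·0!·0!·0!·1!·1!) = 1/2
Σ = -1/2  ⇒  CG² = 1/5·(-1/2)² = 1/20
CG = −√(1/20) = -0.223607

−√(1/20) = -0.223607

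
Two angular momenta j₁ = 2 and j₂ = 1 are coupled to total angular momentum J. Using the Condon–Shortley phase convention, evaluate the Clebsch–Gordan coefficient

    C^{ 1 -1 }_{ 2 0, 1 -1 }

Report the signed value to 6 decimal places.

triangle: 2!*2!*0!/5! = 4/120
(j±m)!: 2!*2!*0!*2!*0!*2! = 16
prefactor² = (2J+1)*Δ*N² = 8/5
  k=0: +1/(0!*2!*2!*0!*0!*0!) = 1/4
Σ = 1/4  ⇒  CG² = 8/5*1/4² = 1/10
CG = +√(1/10) = +0.316228

+0.316228  (= +√(1/10))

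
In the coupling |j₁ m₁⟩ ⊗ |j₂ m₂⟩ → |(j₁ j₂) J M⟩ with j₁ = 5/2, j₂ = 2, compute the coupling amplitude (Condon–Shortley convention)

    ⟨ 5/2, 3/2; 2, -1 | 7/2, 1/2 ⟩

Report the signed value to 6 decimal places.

√[8·1!4!3!/9! · 4!1!1!3!4!3!] = √(2304/35)
  +(−1)^0/∏(0,1,1,1,3,2)! = 1/12  (running 1/12)
  +(−1)^1/∏(1,0,0,0,4,3)! = -1/144  (running 11/144)
⟨..|..⟩ = √(2304/35)·(11/144) = +0.619780

+0.619780  (= +√(121/315))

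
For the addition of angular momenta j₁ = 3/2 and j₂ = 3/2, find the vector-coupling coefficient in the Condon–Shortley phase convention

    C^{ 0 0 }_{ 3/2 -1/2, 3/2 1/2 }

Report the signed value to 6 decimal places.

j₁+j₂−J=3  J+j₁−j₂=0  J−j₁+j₂=0  j₁+j₂+J+1=4
(j₁±m₁, j₂±m₂, J±M) = (1,2,2,1,0,0)
P² = 1
sum k=2..2:
  [2] +1/2 = 1/2
S = 1/2
C² = P²·S² = 1/4 ; C = +0.500000

+0.500000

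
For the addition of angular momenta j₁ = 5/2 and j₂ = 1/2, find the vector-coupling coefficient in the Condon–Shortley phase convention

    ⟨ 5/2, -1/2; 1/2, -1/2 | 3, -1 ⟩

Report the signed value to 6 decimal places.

+√(2/3) ≈ +0.816497

j₁+j₂−J=0  J+j₁−j₂=5  J−j₁+j₂=1  j₁+j₂+J+1=7
(j₁±m₁, j₂±m₂, J±M) = (2,3,0,1,2,4)
P² = 96
sum k=0..0:
  [0] +1/12 = 1/12
S = 1/12
C² = P²·S² = 2/3 ; C = +0.816497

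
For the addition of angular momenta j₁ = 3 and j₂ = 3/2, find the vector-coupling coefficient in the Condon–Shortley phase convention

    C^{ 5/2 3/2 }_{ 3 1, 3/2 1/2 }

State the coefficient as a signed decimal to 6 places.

j₁+j₂−J=2  J+j₁−j₂=4  J−j₁+j₂=1  j₁+j₂+J+1=8
(j₁±m₁, j₂±m₂, J±M) = (4,2,2,1,4,1)
P² = 576/35
sum k=1..2:
  [1] −1/6 = -1/6
  [2] +1/48 = 1/48
S = -7/48
C² = P²·S² = 7/20 ; C = -0.591608

−√(7/20) ≈ -0.591608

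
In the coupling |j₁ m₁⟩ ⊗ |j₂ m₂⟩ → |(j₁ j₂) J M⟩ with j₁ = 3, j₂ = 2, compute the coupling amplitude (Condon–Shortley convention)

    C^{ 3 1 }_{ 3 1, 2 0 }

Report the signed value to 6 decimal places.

-0.387298

j₁+j₂−J=2  J+j₁−j₂=4  J−j₁+j₂=2  j₁+j₂+J+1=9
(j₁±m₁, j₂±m₂, J±M) = (4,2,2,2,4,2)
P² = 256/15
sum k=0..2:
  [0] +1/16 = 1/16
  [1] −1/6 = -1/6
  [2] +1/96 = 1/96
S = -3/32
C² = P²·S² = 3/20 ; C = -0.387298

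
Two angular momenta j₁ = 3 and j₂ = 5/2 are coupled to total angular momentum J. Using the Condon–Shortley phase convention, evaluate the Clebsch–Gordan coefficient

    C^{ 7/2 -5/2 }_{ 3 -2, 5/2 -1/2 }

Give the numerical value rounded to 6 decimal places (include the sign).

triangle: 2!·4!·3!/10! = 288/3628800
(j±m)!: 1!·5!·2!·3!·1!·6! = 1036800
prefactor² = (2J+1)·Δ·N² = 4608/7
  k=1: −1/(1!·1!·4!·1!·0!·2!) = -1/48
  k=2: +1/(2!·0!·3!·0!·1!·3!) = 1/72
Σ = -1/144  ⇒  CG² = 4608/7·(-1/144)² = 2/63
CG = −√(2/63) = -0.178174

−√(2/63) = -0.178174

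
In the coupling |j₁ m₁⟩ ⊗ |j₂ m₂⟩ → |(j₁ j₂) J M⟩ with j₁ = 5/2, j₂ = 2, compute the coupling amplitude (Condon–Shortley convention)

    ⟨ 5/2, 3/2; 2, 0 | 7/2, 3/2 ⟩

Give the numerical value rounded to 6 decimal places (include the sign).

+0.534522  (= +√(2/7))

j₁+j₂−J=1  J+j₁−j₂=4  J−j₁+j₂=3  j₁+j₂+J+1=9
(j₁±m₁, j₂±m₂, J±M) = (4,1,2,2,5,2)
P² = 512/7
sum k=0..1:
  [0] +1/12 = 1/12
  [1] −1/48 = -1/48
S = 1/16
C² = P²·S² = 2/7 ; C = +0.534522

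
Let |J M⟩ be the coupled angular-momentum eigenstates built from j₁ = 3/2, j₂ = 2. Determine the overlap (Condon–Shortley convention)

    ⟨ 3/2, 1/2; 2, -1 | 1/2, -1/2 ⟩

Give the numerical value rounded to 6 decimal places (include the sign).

j₁+j₂−J=3  J+j₁−j₂=0  J−j₁+j₂=1  j₁+j₂+J+1=5
(j₁±m₁, j₂±m₂, J±M) = (2,1,1,3,0,1)
P² = 6/5
sum k=1..1:
  [1] −1/2 = -1/2
S = -1/2
C² = P²·S² = 3/10 ; C = -0.547723

−√(3/10) ≈ -0.547723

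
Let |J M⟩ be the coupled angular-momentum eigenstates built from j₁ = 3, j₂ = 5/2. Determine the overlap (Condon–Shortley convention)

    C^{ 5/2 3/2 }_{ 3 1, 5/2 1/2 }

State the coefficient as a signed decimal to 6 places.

-0.169031  (= −√(1/35))

triangle: 3!*3!*2!/9! = 72/362880
(j±m)!: 4!*2!*3!*2!*4!*1! = 13824
prefactor² = (2J+1)*Δ*N² = 576/35
  k=1: −1/(1!*2!*1!*2!*2!*0!) = -1/8
  k=2: +1/(2!*1!*0!*1!*3!*1!) = 1/12
Σ = -1/24  ⇒  CG² = 576/35*(-1/24)² = 1/35
CG = −√(1/35) = -0.169031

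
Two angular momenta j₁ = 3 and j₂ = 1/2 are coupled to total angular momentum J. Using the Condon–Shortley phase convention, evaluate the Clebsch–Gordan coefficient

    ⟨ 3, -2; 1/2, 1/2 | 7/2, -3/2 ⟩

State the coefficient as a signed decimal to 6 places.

+√(2/7) ≈ +0.534522

√[8·0!6!1!/8! · 1!5!1!0!2!5!] = √(28800/7)
  +(−1)^0/∏(0,0,5,1,1,0)! = 1/120  (running 1/120)
⟨..|..⟩ = √(28800/7)·(1/120) = +0.534522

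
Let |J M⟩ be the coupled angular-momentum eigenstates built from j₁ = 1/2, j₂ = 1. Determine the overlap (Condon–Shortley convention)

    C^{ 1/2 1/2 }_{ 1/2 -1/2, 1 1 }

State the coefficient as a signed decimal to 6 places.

triangle: 1!*0!*1!/3! = 1/6
(j±m)!: 0!*1!*2!*0!*1!*0! = 2
prefactor² = (2J+1)*Δ*N² = 2/3
  k=1: −1/(1!*0!*0!*1!*0!*0!) = -1
Σ = -1  ⇒  CG² = 2/3*(-1)² = 2/3
CG = −√(2/3) = -0.816497

−√(2/3) ≈ -0.816497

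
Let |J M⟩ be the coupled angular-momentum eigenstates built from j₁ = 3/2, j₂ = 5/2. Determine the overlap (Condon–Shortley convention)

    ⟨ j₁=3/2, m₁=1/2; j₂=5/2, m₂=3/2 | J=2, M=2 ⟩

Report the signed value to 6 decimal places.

j₁+j₂−J=2  J+j₁−j₂=1  J−j₁+j₂=3  j₁+j₂+J+1=7
(j₁±m₁, j₂±m₂, J±M) = (2,1,4,1,4,0)
P² = 96/7
sum k=1..1:
  [1] −1/6 = -1/6
S = -1/6
C² = P²·S² = 8/21 ; C = -0.617213

-0.617213  (= −√(8/21))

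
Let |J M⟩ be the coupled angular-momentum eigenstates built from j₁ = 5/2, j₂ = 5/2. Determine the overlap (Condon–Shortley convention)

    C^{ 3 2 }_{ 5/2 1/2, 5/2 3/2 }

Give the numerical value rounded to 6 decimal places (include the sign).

√[7·2!3!3!/9! · 3!2!4!1!5!1!] = √(48)
  +(−1)^1/∏(1,1,1,3,2,0)! = -1/12  (running -1/12)
  +(−1)^2/∏(2,0,0,2,3,1)! = 1/24  (running -1/24)
⟨..|..⟩ = √(48)·(-1/24) = -0.288675

−√(1/12) ≈ -0.288675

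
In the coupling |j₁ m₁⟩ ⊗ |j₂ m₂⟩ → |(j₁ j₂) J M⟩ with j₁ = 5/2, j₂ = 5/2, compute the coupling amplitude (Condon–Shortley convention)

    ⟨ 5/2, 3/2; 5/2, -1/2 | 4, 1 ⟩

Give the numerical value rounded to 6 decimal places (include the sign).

+0.597614  (= +√(5/14))

triangle: 1!*4!*4!/10! = 576/3628800
(j±m)!: 4!*1!*2!*3!*5!*3! = 207360
prefactor² = (2J+1)*Δ*N² = 10368/35
  k=0: +1/(0!*1!*1!*2!*3!*2!) = 1/24
  k=1: −1/(1!*0!*0!*1!*4!*3!) = -1/144
Σ = 5/144  ⇒  CG² = 10368/35*5/144² = 5/14
CG = +√(5/14) = +0.597614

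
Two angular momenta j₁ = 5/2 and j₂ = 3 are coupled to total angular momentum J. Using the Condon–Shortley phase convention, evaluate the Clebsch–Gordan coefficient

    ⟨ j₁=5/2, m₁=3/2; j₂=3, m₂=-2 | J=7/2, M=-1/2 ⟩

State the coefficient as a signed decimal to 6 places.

triangle: 2!×3!×4!/10! = 288/3628800
(j±m)!: 4!×1!×1!×5!×3!×4! = 414720
prefactor² = (2J+1)×Δ×N² = 9216/35
  k=0: +1/(0!×2!×1!×1!×2!×3!) = 1/24
  k=1: −1/(1!×1!×0!×0!×3!×4!) = -1/144
Σ = 5/144  ⇒  CG² = 9216/35×5/144² = 20/63
CG = +√(20/63) = +0.563436

+√(20/63) ≈ +0.563436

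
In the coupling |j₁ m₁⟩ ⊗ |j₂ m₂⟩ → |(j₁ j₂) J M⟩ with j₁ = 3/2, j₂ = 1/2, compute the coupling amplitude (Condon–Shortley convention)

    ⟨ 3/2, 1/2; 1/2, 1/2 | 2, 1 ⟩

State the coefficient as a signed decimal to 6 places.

j₁+j₂−J=0  J+j₁−j₂=3  J−j₁+j₂=1  j₁+j₂+J+1=5
(j₁±m₁, j₂±m₂, J±M) = (2,1,1,0,3,1)
P² = 3
sum k=0..0:
  [0] +1/2 = 1/2
S = 1/2
C² = P²·S² = 3/4 ; C = +0.866025

+0.866025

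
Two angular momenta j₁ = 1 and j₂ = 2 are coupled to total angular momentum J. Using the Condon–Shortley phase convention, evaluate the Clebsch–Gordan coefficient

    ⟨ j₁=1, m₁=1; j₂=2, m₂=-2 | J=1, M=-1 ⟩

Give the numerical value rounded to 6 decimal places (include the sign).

j₁+j₂−J=2  J+j₁−j₂=0  J−j₁+j₂=2  j₁+j₂+J+1=5
(j₁±m₁, j₂±m₂, J±M) = (2,0,0,4,0,2)
P² = 48/5
sum k=0..0:
  [0] +1/4 = 1/4
S = 1/4
C² = P²·S² = 3/5 ; C = +0.774597

+0.774597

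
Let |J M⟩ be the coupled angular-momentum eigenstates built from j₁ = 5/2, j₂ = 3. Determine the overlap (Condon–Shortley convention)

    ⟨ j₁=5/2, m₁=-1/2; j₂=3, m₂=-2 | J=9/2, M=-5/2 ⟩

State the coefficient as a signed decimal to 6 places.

+√(49/198) = +0.497468

j₁+j₂−J=1  J+j₁−j₂=4  J−j₁+j₂=5  j₁+j₂+J+1=11
(j₁±m₁, j₂±m₂, J±M) = (2,3,1,5,2,7)
P² = 115200/11
sum k=0..1:
  [0] +1/144 = 1/144
  [1] −1/480 = -1/480
S = 7/1440
C² = P²·S² = 49/198 ; C = +0.497468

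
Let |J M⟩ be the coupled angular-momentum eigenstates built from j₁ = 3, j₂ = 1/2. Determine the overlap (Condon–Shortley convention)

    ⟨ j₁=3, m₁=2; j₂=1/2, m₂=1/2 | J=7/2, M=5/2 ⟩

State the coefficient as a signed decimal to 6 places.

j₁+j₂−J=0  J+j₁−j₂=6  J−j₁+j₂=1  j₁+j₂+J+1=8
(j₁±m₁, j₂±m₂, J±M) = (5,1,1,0,6,1)
P² = 86400/7
sum k=0..0:
  [0] +1/120 = 1/120
S = 1/120
C² = P²·S² = 6/7 ; C = +0.925820

+0.925820  (= +√(6/7))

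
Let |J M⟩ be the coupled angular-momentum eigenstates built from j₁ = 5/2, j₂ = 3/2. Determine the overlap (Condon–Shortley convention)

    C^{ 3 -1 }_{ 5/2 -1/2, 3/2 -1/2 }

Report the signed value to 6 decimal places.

j₁+j₂−J=1  J+j₁−j₂=4  J−j₁+j₂=2  j₁+j₂+J+1=8
(j₁±m₁, j₂±m₂, J±M) = (2,3,1,2,2,4)
P² = 48/5
sum k=0..1:
  [0] +1/6 = 1/6
  [1] −1/8 = -1/8
S = 1/24
C² = P²·S² = 1/60 ; C = +0.129099

+0.129099  (= +√(1/60))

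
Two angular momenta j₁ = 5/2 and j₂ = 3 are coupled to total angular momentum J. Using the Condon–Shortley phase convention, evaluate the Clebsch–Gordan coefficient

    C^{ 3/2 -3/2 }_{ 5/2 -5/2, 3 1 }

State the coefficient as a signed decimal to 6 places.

j₁+j₂−J=4  J+j₁−j₂=1  J−j₁+j₂=2  j₁+j₂+J+1=8
(j₁±m₁, j₂±m₂, J±M) = (0,5,4,2,0,3)
P² = 1152/7
sum k=4..4:
  [4] +1/48 = 1/48
S = 1/48
C² = P²·S² = 1/14 ; C = +0.267261

+√(1/14) = +0.267261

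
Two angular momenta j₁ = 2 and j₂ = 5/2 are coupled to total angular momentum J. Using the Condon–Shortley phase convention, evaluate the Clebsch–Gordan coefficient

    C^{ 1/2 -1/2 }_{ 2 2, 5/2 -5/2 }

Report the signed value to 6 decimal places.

+√(1/3) ≈ +0.577350

j₁+j₂−J=4  J+j₁−j₂=0  J−j₁+j₂=1  j₁+j₂+J+1=6
(j₁±m₁, j₂±m₂, J±M) = (4,0,0,5,0,1)
P² = 192
sum k=0..0:
  [0] +1/24 = 1/24
S = 1/24
C² = P²·S² = 1/3 ; C = +0.577350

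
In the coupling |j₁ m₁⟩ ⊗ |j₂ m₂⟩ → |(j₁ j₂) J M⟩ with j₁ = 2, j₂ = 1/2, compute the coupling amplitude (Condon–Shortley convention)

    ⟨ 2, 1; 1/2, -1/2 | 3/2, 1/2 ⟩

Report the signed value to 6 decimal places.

√[4·1!3!0!/5! · 3!1!0!1!2!1!] = √(12/5)
  +(−1)^0/∏(0,1,1,0,2,0)! = 1/2  (running 1/2)
⟨..|..⟩ = √(12/5)·(1/2) = +0.774597

+0.774597  (= +√(3/5))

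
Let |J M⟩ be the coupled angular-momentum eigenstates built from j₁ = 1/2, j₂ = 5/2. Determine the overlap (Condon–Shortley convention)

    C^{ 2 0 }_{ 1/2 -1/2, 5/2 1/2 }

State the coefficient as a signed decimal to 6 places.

−√(1/2) ≈ -0.707107

triangle: 1!*0!*4!/6! = 24/720
(j±m)!: 0!*1!*3!*2!*2!*2! = 48
prefactor² = (2J+1)*Δ*N² = 8
  k=1: −1/(1!*0!*0!*2!*0!*2!) = -1/4
Σ = -1/4  ⇒  CG² = 8*(-1/4)² = 1/2
CG = −√(1/2) = -0.707107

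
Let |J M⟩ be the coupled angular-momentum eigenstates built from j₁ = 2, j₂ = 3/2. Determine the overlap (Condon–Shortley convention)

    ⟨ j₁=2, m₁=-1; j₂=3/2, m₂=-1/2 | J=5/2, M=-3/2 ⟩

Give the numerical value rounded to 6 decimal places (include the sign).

-0.169031

√[6·1!3!2!/7! · 1!3!1!2!1!4!] = √(144/35)
  +(−1)^0/∏(0,1,3,1,0,1)! = 1/6  (running 1/6)
  +(−1)^1/∏(1,0,2,0,1,2)! = -1/4  (running -1/12)
⟨..|..⟩ = √(144/35)·(-1/12) = -0.169031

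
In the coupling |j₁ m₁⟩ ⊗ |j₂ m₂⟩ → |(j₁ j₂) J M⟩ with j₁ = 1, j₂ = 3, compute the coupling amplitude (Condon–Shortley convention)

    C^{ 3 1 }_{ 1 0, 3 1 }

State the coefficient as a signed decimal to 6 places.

√[7·1!1!5!/8! · 1!1!4!2!4!2!] = √(48)
  +(−1)^0/∏(0,1,1,4,0,1)! = 1/24  (running 1/24)
  +(−1)^1/∏(1,0,0,3,1,2)! = -1/12  (running -1/24)
⟨..|..⟩ = √(48)·(-1/24) = -0.288675

−√(1/12) ≈ -0.288675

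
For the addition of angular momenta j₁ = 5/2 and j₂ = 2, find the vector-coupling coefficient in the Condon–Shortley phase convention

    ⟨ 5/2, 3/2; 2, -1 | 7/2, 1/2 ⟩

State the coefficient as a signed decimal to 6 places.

+√(121/315) ≈ +0.619780

√[8·1!4!3!/9! · 4!1!1!3!4!3!] = √(2304/35)
  +(−1)^0/∏(0,1,1,1,3,2)! = 1/12  (running 1/12)
  +(−1)^1/∏(1,0,0,0,4,3)! = -1/144  (running 11/144)
⟨..|..⟩ = √(2304/35)·(11/144) = +0.619780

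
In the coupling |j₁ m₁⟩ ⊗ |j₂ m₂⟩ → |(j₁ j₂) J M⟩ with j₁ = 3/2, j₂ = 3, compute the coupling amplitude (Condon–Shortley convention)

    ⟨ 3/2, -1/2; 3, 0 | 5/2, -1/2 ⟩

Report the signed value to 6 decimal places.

j₁+j₂−J=2  J+j₁−j₂=1  J−j₁+j₂=4  j₁+j₂+J+1=8
(j₁±m₁, j₂±m₂, J±M) = (1,2,3,3,2,3)
P² = 216/35
sum k=1..2:
  [1] −1/4 = -1/4
  [2] +1/12 = 1/12
S = -1/6
C² = P²·S² = 6/35 ; C = -0.414039

−√(6/35) ≈ -0.414039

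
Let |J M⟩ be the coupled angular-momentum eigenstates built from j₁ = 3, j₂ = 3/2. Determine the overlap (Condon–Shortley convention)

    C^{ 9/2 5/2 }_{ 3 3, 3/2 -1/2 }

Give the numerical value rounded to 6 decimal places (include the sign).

+0.288675  (= +√(1/12))

√[10·0!6!3!/10! · 6!0!1!2!7!2!] = √(172800)
  +(−1)^0/∏(0,0,0,1,6,2)! = 1/1440  (running 1/1440)
⟨..|..⟩ = √(172800)·(1/1440) = +0.288675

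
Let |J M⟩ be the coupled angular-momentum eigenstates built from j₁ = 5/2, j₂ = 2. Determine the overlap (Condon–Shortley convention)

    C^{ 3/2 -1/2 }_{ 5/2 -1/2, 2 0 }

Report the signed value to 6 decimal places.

+√(2/35) = +0.239046

j₁+j₂−J=3  J+j₁−j₂=2  J−j₁+j₂=1  j₁+j₂+J+1=7
(j₁±m₁, j₂±m₂, J±M) = (2,3,2,2,1,2)
P² = 32/35
sum k=1..2:
  [1] −1/4 = -1/4
  [2] +1/2 = 1/2
S = 1/4
C² = P²·S² = 2/35 ; C = +0.239046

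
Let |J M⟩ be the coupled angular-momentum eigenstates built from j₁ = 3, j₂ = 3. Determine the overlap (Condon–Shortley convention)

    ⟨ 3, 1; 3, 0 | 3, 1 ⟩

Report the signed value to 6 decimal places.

j₁+j₂−J=3  J+j₁−j₂=3  J−j₁+j₂=3  j₁+j₂+J+1=10
(j₁±m₁, j₂±m₂, J±M) = (4,2,3,3,4,2)
P² = 864/25
sum k=0..2:
  [0] +1/72 = 1/72
  [1] −1/8 = -1/8
  [2] +1/24 = 1/24
S = -5/72
C² = P²·S² = 1/6 ; C = -0.408248

-0.408248  (= −√(1/6))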